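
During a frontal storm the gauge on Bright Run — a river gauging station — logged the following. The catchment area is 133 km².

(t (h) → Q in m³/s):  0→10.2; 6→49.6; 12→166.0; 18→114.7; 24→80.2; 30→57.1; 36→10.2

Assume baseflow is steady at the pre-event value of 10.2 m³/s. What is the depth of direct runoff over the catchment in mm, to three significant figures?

d ≈ 67.7 mm

Direct runoff: 0.0, 39.4, 155.8, 104.5, 70.0, 46.9, 0.0 m³/s; ΣQ_DR = 416.6 m³/s.
V = ΣQ_DR · Δt = 416.6 × 21600 s = 8.999 × 10^6 m³.
Over A = 133 km², depth = V / A = 67.7 mm.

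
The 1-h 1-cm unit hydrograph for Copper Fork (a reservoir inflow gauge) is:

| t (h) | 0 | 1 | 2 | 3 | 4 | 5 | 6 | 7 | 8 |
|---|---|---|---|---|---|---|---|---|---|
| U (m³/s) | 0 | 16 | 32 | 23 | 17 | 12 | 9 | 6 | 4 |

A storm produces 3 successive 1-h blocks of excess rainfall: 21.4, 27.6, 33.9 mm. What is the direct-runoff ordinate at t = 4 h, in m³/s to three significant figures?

By discrete convolution, Q_j = Σ (P_i / 10 mm) · U_{j−i}.
At t = 4 h (j=4): Q = (21.4/10)·17 + (27.6/10)·23 + (33.9/10)·32 = 208 m³/s.

Q ≈ 208 m³/s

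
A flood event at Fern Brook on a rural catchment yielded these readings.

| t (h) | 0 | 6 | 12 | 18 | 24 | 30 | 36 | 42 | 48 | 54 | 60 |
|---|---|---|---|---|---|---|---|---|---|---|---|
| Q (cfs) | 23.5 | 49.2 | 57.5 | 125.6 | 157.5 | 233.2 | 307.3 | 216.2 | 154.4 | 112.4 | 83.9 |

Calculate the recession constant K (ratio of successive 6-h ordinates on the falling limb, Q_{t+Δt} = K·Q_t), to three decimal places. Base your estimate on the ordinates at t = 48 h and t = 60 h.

K ≈ 0.737

Using the recession-limb readings at t = 48 h and t = 60 h: Q falls from 154.4 to 83.9 cfs over 2 intervals.
K = (Q₂/Q₁)^(1/2) = (83.9/154.4)^(1/2) = 0.737.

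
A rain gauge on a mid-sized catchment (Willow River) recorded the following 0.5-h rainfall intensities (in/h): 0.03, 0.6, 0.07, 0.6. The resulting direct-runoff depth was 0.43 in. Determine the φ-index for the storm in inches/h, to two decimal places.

Only the 2 blocks with intensity above φ contribute runoff: 0.6, 0.6 in/h.
Σ(I−φ)·Δt = d  ⇒  (0.6+0.6 − 2φ)·0.5 = 0.43
φ = (1.200 − 0.43/0.5) / 2 = 0.17 in/h.

φ ≈ 0.17 in/h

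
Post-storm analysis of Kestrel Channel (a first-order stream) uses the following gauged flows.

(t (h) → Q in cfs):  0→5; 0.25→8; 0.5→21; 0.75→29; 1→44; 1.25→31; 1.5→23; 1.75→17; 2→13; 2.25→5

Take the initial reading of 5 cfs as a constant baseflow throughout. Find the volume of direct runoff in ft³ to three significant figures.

Direct-runoff ordinates (Q − Q_b): 0.0, 3.0, 16.0, 24.0, 39.0, 26.0, 18.0, 12.0, 8.0, 0.0 cfs.
ΣQ_DR = 146.0 cfs.
With Δt = 0.25 h = 900 s, V = ΣQ_DR · Δt = 146.0 × 900 = 1.31 × 10^5 ft³.

V ≈ 1.31 × 10^5 ft³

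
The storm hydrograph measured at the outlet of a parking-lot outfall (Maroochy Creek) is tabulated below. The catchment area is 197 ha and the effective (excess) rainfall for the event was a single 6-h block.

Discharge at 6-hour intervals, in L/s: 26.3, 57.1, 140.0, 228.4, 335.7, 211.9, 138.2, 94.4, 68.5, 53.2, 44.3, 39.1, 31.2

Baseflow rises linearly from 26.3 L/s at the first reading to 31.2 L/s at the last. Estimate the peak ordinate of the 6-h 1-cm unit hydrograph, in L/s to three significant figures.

Direct runoff: 0.00, 30.39, 112.88, 200.88, 307.77, 183.56, 109.45, 65.24, 38.93, 23.23, 13.92, 8.31, 0.00 L/s; ΣQ_DR = 1095 L/s, peak = 307.77 L/s.
Runoff depth d = ΣQ_DR·Δt / A = 1095 × 21600 / (197 ha) = 12.00 mm.
The 1-cm UH is the DRH scaled by (10 mm)/d, so U_p = 307.77 × 10/12.00 = 256 L/s.

U_p ≈ 256 L/s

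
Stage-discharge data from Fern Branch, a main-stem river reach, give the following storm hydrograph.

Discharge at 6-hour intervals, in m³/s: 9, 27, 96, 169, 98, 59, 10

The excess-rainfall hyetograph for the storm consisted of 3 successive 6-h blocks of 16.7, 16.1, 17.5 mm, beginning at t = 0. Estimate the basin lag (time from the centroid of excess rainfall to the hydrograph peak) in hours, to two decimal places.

t_L ≈ 8.90 h

Centroid of excess rainfall: t_c = Σ P_i·t̄_i / ΣP_i = 9.0954 h (block centres at 3, 9, 15 h).
Hydrograph peak occurs at t = 18 h, so basin lag t_L = 18 − 9.0954 = 8.90 h.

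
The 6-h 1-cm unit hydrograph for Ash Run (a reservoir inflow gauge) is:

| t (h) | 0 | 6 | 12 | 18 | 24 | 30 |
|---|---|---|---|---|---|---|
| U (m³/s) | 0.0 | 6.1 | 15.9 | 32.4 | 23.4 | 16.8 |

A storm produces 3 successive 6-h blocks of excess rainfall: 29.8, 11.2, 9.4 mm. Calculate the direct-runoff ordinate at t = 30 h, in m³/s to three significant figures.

By discrete convolution, Q_j = Σ (P_i / 10 mm) · U_{j−i}.
At t = 30 h (j=5): Q = (29.8/10)·16.8 + (11.2/10)·23.4 + (9.4/10)·32.4 = 107 m³/s.

Q ≈ 107 m³/s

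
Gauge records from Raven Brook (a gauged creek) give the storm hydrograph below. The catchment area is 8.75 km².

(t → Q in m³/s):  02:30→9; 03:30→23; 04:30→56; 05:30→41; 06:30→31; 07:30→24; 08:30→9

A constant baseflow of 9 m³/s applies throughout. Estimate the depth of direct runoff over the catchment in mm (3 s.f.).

Direct runoff: 0.0, 14.0, 47.0, 32.0, 22.0, 15.0, 0.0 m³/s; ΣQ_DR = 130.0 m³/s.
V = ΣQ_DR · Δt = 130.0 × 3600 s = 4.680 × 10^5 m³.
Over A = 8.75 km², depth = V / A = 53.5 mm.

d ≈ 53.5 mm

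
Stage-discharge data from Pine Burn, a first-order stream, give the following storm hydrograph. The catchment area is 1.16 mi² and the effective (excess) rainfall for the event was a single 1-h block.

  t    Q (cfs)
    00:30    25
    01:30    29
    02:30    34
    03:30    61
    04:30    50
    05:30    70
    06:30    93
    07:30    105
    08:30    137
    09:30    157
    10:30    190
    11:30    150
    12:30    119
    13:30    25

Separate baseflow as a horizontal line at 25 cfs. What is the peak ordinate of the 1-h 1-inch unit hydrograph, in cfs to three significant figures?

Direct runoff: 0.0, 4.0, 9.0, 36.0, 25.0, 45.0, 68.0, 80.0, 112.0, 132.0, 165.0, 125.0, 94.0, 0.0 cfs; ΣQ_DR = 895.0 cfs, peak = 165.0 cfs.
Runoff depth d = ΣQ_DR·Δt / A = 895.0 × 3600 / (1.16 mi²) = 1.196 in.
The 1-inch UH is the DRH scaled by (1 in)/d, so U_p = 165.0 × 1/1.196 = 138 cfs.

U_p ≈ 138 cfs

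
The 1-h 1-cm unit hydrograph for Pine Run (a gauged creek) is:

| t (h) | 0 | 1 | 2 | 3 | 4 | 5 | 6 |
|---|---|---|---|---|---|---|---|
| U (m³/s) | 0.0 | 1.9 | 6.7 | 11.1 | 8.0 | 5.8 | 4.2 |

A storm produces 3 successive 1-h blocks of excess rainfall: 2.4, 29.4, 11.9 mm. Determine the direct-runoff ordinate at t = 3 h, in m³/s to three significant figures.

Q ≈ 24.6 m³/s

By discrete convolution, Q_j = Σ (P_i / 10 mm) · U_{j−i}.
At t = 3 h (j=3): Q = (2.4/10)·11.1 + (29.4/10)·6.7 + (11.9/10)·1.9 = 24.6 m³/s.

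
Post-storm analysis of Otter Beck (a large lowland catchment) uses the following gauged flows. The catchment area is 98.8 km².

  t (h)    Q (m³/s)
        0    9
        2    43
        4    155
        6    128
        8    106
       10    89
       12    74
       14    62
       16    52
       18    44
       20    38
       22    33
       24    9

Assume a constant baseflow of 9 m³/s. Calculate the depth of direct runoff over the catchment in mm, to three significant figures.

Direct runoff: 0.0, 34.0, 146.0, 119.0, 97.0, 80.0, 65.0, 53.0, 43.0, 35.0, 29.0, 24.0, 0.0 m³/s; ΣQ_DR = 725.0 m³/s.
V = ΣQ_DR · Δt = 725.0 × 7200 s = 5.220 × 10^6 m³.
Over A = 98.8 km², depth = V / A = 52.8 mm.

d ≈ 52.8 mm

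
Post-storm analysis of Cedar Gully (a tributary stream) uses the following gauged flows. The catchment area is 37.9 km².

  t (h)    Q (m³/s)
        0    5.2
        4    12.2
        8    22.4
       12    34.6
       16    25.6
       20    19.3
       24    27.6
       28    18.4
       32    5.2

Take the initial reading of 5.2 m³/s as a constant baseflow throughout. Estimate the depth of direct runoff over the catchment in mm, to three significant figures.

Direct runoff: 0.0, 7.0, 17.2, 29.4, 20.4, 14.1, 22.4, 13.2, 0.0 m³/s; ΣQ_DR = 123.7 m³/s.
V = ΣQ_DR · Δt = 123.7 × 14400 s = 1.781 × 10^6 m³.
Over A = 37.9 km², depth = V / A = 47.0 mm.

d ≈ 47.0 mm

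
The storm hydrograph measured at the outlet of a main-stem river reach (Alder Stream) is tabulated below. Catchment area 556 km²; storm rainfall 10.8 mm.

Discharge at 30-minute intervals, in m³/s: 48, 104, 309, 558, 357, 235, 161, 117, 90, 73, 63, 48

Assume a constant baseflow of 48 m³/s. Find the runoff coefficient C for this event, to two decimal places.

C ≈ 0.48

ΣQ_DR = 1587 m³/s; V = ΣQ_DR·Δt = 2.857 × 10^6 m³.
Runoff depth d = V / A = 5.138 mm.
C = d / P = 5.138 / 10.8 = 0.48.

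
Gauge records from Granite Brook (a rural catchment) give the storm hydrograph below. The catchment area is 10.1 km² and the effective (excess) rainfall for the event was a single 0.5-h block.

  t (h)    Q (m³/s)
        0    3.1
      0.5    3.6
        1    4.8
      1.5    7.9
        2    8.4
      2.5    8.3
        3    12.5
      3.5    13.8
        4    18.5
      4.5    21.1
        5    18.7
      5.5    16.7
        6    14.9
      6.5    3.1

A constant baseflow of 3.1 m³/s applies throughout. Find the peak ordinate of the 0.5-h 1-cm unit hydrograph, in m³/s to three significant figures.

U_p ≈ 9.02 m³/s

Direct runoff: 0.0, 0.5, 1.7, 4.8, 5.3, 5.2, 9.4, 10.7, 15.4, 18.0, 15.6, 13.6, 11.8, 0.0 m³/s; ΣQ_DR = 112.0 m³/s, peak = 18.0 m³/s.
Runoff depth d = ΣQ_DR·Δt / A = 112.0 × 1800 / (10.1 km²) = 19.96 mm.
The 1-cm UH is the DRH scaled by (10 mm)/d, so U_p = 18.0 × 10/19.96 = 9.02 m³/s.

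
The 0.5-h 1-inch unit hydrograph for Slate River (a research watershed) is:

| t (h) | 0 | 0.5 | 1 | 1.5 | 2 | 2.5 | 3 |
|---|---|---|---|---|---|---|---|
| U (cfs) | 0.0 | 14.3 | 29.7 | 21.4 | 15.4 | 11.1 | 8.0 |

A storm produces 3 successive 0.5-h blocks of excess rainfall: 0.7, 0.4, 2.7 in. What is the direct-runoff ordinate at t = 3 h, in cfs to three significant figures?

By discrete convolution, Q_j = Σ (P_i / 1 in) · U_{j−i}.
At t = 3 h (j=6): Q = (0.7/1)·8.0 + (0.4/1)·11.1 + (2.7/1)·15.4 = 51.6 cfs.

Q ≈ 51.6 cfs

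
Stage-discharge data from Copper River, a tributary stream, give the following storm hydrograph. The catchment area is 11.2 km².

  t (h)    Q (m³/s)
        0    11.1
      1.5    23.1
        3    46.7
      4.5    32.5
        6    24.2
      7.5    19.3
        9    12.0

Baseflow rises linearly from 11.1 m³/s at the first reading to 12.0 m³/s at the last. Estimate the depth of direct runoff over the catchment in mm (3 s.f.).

d ≈ 42.5 mm

Direct runoff: 0.00, 11.85, 35.30, 20.95, 12.50, 7.45, 0.00 m³/s; ΣQ_DR = 88.05 m³/s.
V = ΣQ_DR · Δt = 88.05 × 5400 s = 4.755 × 10^5 m³.
Over A = 11.2 km², depth = V / A = 42.5 mm.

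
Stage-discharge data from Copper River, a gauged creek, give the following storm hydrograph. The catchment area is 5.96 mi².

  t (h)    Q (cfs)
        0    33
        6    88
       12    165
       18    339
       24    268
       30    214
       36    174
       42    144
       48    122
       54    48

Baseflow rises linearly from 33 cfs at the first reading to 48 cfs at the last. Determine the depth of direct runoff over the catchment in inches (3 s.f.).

Direct runoff: 0.00, 53.33, 128.67, 301.00, 228.33, 172.67, 131.00, 99.33, 75.67, 0.00 cfs; ΣQ_DR = 1190 cfs.
V = ΣQ_DR · Δt = 1190 × 21600 s = 2.570 × 10^7 ft³.
Over A = 5.96 mi², depth = V / A = 1.86 in.

d ≈ 1.86 in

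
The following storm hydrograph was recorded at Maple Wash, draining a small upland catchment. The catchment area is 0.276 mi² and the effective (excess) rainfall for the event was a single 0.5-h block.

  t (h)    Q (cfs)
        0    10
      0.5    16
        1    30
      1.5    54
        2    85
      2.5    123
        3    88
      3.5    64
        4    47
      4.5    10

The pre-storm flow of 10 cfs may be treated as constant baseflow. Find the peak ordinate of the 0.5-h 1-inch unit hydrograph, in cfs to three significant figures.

U_p ≈ 94.3 cfs

Direct runoff: 0.0, 6.0, 20.0, 44.0, 75.0, 113.0, 78.0, 54.0, 37.0, 0.0 cfs; ΣQ_DR = 427.0 cfs, peak = 113.0 cfs.
Runoff depth d = ΣQ_DR·Δt / A = 427.0 × 1800 / (0.276 mi²) = 1.199 in.
The 1-inch UH is the DRH scaled by (1 in)/d, so U_p = 113.0 × 1/1.199 = 94.3 cfs.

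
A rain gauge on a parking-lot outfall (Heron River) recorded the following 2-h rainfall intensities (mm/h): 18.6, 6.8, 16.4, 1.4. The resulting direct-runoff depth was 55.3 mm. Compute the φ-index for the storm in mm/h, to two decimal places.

φ ≈ 4.72 mm/h

Only the 3 blocks with intensity above φ contribute runoff: 18.6, 6.8, 16.4 mm/h.
Σ(I−φ)·Δt = d  ⇒  (18.6+6.8+16.4 − 3φ)·2 = 55.3
φ = (41.80 − 55.3/2) / 3 = 4.72 mm/h.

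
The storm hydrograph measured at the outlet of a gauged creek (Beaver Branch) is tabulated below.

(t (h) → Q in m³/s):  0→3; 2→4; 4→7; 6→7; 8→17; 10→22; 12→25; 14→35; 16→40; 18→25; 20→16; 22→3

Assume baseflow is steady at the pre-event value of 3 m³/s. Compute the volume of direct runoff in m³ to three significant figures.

V ≈ 1.21 × 10^6 m³

Direct-runoff ordinates (Q − Q_b): 0.0, 1.0, 4.0, 4.0, 14.0, 19.0, 22.0, 32.0, 37.0, 22.0, 13.0, 0.0 m³/s.
ΣQ_DR = 168.0 m³/s.
With Δt = 2 h = 7200 s, V = ΣQ_DR · Δt = 168.0 × 7200 = 1.21 × 10^6 m³.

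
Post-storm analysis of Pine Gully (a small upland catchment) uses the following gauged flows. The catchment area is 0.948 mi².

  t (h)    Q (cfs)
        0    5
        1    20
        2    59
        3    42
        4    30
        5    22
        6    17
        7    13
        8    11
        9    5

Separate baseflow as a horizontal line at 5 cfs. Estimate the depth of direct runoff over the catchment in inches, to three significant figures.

d ≈ 0.284 in

Direct runoff: 0.0, 15.0, 54.0, 37.0, 25.0, 17.0, 12.0, 8.0, 6.0, 0.0 cfs; ΣQ_DR = 174.0 cfs.
V = ΣQ_DR · Δt = 174.0 × 3600 s = 6.264 × 10^5 ft³.
Over A = 0.948 mi², depth = V / A = 0.284 in.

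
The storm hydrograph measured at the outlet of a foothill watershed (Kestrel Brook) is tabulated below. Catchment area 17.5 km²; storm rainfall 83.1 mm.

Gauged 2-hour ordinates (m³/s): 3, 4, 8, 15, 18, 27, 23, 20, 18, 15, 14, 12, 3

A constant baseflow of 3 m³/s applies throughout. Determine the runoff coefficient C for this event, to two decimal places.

ΣQ_DR = 141.0 m³/s; V = ΣQ_DR·Δt = 1.015 × 10^6 m³.
Runoff depth d = V / A = 58.01 mm.
C = d / P = 58.01 / 83.1 = 0.70.

C ≈ 0.70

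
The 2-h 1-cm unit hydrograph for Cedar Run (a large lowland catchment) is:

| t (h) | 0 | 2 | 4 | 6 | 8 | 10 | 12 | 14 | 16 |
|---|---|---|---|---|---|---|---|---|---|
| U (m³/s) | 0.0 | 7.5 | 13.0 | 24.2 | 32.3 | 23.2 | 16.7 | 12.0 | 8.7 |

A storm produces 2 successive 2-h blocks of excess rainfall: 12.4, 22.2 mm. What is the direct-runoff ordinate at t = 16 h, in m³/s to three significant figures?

Q ≈ 37.4 m³/s

By discrete convolution, Q_j = Σ (P_i / 10 mm) · U_{j−i}.
At t = 16 h (j=8): Q = (12.4/10)·8.7 + (22.2/10)·12.0 = 37.4 m³/s.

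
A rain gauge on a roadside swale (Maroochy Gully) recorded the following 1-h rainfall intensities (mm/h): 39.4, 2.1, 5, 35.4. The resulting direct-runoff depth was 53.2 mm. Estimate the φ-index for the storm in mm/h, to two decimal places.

Only the 2 blocks with intensity above φ contribute runoff: 39.4, 35.4 mm/h.
Σ(I−φ)·Δt = d  ⇒  (39.4+35.4 − 2φ)·1 = 53.2
φ = (74.80 − 53.2/1) / 2 = 10.80 mm/h.

φ ≈ 10.80 mm/h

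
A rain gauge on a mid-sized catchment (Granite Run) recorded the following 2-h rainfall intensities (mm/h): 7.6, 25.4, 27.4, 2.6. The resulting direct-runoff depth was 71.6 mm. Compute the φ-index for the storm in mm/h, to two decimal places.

φ ≈ 8.50 mm/h

Only the 2 blocks with intensity above φ contribute runoff: 25.4, 27.4 mm/h.
Σ(I−φ)·Δt = d  ⇒  (25.4+27.4 − 2φ)·2 = 71.6
φ = (52.80 − 71.6/2) / 2 = 8.50 mm/h.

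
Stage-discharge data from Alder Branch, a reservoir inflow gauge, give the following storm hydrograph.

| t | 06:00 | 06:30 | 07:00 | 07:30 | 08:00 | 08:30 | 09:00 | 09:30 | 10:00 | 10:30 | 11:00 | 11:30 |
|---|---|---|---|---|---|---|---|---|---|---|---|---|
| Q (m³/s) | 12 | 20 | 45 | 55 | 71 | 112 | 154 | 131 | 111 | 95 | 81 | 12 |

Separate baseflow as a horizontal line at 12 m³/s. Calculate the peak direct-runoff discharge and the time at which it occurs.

Q_p = 142.0 m³/s at t = 09:00

Subtracting baseflow gives direct-runoff ordinates: 0.0, 8.0, 33.0, 43.0, 59.0, 100.0, 142.0, 119.0, 99.0, 83.0, 69.0, 0.0 m³/s.
The maximum is 142.0 m³/s, occurring at the reading for t = 09:00.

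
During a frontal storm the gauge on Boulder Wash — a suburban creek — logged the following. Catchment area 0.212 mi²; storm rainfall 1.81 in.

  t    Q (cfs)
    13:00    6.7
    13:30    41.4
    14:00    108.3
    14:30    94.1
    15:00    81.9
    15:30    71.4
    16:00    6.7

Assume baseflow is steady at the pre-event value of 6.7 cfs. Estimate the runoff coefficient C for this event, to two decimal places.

ΣQ_DR = 363.6 cfs; V = ΣQ_DR·Δt = 6.545 × 10^5 ft³.
Runoff depth d = V / A = 1.329 in.
C = d / P = 1.329 / 1.81 = 0.73.

C ≈ 0.73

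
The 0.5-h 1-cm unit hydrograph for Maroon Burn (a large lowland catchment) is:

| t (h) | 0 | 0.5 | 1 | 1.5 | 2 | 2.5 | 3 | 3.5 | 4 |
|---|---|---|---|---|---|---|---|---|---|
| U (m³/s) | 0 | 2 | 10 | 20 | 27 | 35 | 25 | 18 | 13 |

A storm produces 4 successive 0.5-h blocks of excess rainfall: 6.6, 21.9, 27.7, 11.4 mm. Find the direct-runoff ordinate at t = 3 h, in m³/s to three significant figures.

By discrete convolution, Q_j = Σ (P_i / 10 mm) · U_{j−i}.
At t = 3 h (j=6): Q = (6.6/10)·25 + (21.9/10)·35 + (27.7/10)·27 + (11.4/10)·20 = 191 m³/s.

Q ≈ 191 m³/s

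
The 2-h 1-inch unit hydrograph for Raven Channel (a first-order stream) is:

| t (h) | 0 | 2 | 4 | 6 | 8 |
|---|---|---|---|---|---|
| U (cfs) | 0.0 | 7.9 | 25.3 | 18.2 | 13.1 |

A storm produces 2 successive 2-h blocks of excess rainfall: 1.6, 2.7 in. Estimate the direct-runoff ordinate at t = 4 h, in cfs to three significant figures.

Q ≈ 61.8 cfs

By discrete convolution, Q_j = Σ (P_i / 1 in) · U_{j−i}.
At t = 4 h (j=2): Q = (1.6/1)·25.3 + (2.7/1)·7.9 = 61.8 cfs.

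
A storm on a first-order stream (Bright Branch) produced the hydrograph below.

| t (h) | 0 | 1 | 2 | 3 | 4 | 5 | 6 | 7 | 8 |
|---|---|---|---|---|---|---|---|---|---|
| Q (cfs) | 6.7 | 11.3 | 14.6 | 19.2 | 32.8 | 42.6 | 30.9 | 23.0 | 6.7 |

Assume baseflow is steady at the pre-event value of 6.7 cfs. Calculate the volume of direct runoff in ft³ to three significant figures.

Direct-runoff ordinates (Q − Q_b): 0.0, 4.6, 7.9, 12.5, 26.1, 35.9, 24.2, 16.3, 0.0 cfs.
ΣQ_DR = 127.5 cfs.
With Δt = 1 h = 3600 s, V = ΣQ_DR · Δt = 127.5 × 3600 = 4.59 × 10^5 ft³.

V ≈ 4.59 × 10^5 ft³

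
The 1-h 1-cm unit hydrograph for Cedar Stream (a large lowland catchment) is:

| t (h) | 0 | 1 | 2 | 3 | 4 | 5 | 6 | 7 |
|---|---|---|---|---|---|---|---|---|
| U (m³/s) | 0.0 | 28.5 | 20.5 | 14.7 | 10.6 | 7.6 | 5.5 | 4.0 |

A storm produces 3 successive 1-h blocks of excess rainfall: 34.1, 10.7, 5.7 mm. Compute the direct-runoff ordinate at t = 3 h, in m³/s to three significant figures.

Q ≈ 88.3 m³/s

By discrete convolution, Q_j = Σ (P_i / 10 mm) · U_{j−i}.
At t = 3 h (j=3): Q = (34.1/10)·14.7 + (10.7/10)·20.5 + (5.7/10)·28.5 = 88.3 m³/s.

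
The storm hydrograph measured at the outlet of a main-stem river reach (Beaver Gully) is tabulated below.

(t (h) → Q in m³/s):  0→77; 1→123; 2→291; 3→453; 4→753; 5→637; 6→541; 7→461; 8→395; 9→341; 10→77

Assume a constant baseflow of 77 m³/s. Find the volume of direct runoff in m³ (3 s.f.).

Direct-runoff ordinates (Q − Q_b): 0.0, 46.0, 214.0, 376.0, 676.0, 560.0, 464.0, 384.0, 318.0, 264.0, 0.0 m³/s.
ΣQ_DR = 3302 m³/s.
With Δt = 1 h = 3600 s, V = ΣQ_DR · Δt = 3302 × 3600 = 1.19 × 10^7 m³.

V ≈ 1.19 × 10^7 m³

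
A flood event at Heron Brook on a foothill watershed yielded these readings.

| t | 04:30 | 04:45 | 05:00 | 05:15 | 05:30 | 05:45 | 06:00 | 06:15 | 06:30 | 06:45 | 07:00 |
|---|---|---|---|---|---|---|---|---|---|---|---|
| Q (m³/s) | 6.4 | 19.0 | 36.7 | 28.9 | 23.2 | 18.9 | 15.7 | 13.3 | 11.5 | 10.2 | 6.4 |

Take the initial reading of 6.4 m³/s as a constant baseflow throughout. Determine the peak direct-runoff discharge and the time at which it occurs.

Q_p = 30.3 m³/s at t = 05:00

Subtracting baseflow gives direct-runoff ordinates: 0.0, 12.6, 30.3, 22.5, 16.8, 12.5, 9.3, 6.9, 5.1, 3.8, 0.0 m³/s.
The maximum is 30.3 m³/s, occurring at the reading for t = 05:00.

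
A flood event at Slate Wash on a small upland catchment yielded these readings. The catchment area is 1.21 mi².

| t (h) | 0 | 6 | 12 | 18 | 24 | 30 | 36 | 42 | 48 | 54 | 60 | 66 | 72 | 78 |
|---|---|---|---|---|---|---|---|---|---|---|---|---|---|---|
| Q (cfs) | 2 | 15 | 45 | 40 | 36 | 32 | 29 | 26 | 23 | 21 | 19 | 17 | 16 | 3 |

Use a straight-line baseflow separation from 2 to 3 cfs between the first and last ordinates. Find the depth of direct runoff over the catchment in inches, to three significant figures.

Direct runoff: 0.00, 12.92, 42.85, 37.77, 33.69, 29.62, 26.54, 23.46, 20.38, 18.31, 16.23, 14.15, 13.08, 0.00 cfs; ΣQ_DR = 289.0 cfs.
V = ΣQ_DR · Δt = 289.0 × 21600 s = 6.242 × 10^6 ft³.
Over A = 1.21 mi², depth = V / A = 2.22 in.

d ≈ 2.22 in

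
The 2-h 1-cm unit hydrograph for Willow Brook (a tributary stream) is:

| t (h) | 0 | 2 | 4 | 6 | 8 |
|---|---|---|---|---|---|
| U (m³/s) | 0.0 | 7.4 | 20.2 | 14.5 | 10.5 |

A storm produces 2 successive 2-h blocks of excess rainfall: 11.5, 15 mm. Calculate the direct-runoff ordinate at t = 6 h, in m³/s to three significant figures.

By discrete convolution, Q_j = Σ (P_i / 10 mm) · U_{j−i}.
At t = 6 h (j=3): Q = (11.5/10)·14.5 + (15/10)·20.2 = 47.0 m³/s.

Q ≈ 47.0 m³/s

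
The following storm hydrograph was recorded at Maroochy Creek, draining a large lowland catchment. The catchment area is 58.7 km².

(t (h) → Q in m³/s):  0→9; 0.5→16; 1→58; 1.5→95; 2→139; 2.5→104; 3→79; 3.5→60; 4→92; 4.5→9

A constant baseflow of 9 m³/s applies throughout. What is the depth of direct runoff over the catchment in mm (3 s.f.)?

Direct runoff: 0.0, 7.0, 49.0, 86.0, 130.0, 95.0, 70.0, 51.0, 83.0, 0.0 m³/s; ΣQ_DR = 571.0 m³/s.
V = ΣQ_DR · Δt = 571.0 × 1800 s = 1.028 × 10^6 m³.
Over A = 58.7 km², depth = V / A = 17.5 mm.

d ≈ 17.5 mm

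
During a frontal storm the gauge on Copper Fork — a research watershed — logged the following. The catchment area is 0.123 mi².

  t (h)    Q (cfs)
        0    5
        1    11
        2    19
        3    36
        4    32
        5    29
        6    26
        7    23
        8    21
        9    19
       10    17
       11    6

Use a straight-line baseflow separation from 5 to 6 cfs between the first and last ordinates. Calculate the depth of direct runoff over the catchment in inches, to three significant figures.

d ≈ 2.24 in

Direct runoff: 0.00, 5.91, 13.82, 30.73, 26.64, 23.55, 20.45, 17.36, 15.27, 13.18, 11.09, 0.00 cfs; ΣQ_DR = 178.0 cfs.
V = ΣQ_DR · Δt = 178.0 × 3600 s = 6.408 × 10^5 ft³.
Over A = 0.123 mi², depth = V / A = 2.24 in.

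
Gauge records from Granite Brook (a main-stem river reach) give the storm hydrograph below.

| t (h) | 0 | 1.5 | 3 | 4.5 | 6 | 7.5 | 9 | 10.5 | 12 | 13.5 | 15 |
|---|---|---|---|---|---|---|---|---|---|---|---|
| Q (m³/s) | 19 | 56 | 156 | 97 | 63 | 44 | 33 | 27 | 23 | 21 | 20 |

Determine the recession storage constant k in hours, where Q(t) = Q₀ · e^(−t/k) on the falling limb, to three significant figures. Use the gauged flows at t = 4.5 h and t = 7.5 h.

k ≈ 3.79 h

On the falling limb, Q drops from 97 to 44 m³/s between t = 4.5 h and t = 7.5 h (Δt = 3 h).
k = −Δt / ln(Q₂/Q₁) = −3 / ln(44/97) = 3.79 h.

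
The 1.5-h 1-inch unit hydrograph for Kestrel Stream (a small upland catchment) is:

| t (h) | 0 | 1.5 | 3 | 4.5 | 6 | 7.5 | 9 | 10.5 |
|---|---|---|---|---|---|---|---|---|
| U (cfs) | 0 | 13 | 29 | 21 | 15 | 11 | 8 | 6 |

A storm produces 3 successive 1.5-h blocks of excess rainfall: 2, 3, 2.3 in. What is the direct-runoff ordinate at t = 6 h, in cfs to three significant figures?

By discrete convolution, Q_j = Σ (P_i / 1 in) · U_{j−i}.
At t = 6 h (j=4): Q = (2/1)·15 + (3/1)·21 + (2.3/1)·29 = 160 cfs.

Q ≈ 160 cfs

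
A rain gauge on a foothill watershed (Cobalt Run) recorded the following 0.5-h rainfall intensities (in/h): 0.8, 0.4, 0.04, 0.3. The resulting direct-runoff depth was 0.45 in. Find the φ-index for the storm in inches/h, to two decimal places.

Only the 3 blocks with intensity above φ contribute runoff: 0.8, 0.4, 0.3 in/h.
Σ(I−φ)·Δt = d  ⇒  (0.8+0.4+0.3 − 3φ)·0.5 = 0.45
φ = (1.500 − 0.45/0.5) / 3 = 0.20 in/h.

φ ≈ 0.20 in/h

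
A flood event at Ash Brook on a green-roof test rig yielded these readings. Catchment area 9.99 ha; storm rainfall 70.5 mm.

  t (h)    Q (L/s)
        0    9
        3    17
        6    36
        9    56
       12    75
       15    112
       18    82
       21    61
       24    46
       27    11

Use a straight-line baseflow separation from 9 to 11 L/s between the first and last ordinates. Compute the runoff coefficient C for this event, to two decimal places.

ΣQ_DR = 405.0 L/s; V = ΣQ_DR·Δt = 4.374 × 10^6 L.
Runoff depth d = V / A = 43.78 mm.
C = d / P = 43.78 / 70.5 = 0.62.

C ≈ 0.62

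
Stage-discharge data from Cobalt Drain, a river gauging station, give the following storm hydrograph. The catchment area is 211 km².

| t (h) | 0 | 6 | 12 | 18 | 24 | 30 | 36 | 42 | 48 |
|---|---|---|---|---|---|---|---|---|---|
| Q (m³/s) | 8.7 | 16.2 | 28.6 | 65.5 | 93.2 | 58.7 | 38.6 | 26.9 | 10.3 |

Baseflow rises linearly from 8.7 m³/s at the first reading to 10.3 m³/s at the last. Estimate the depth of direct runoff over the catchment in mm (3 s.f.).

Direct runoff: 0.00, 7.30, 19.50, 56.20, 83.70, 49.00, 28.70, 16.80, 0.00 m³/s; ΣQ_DR = 261.2 m³/s.
V = ΣQ_DR · Δt = 261.2 × 21600 s = 5.642 × 10^6 m³.
Over A = 211 km², depth = V / A = 26.7 mm.

d ≈ 26.7 mm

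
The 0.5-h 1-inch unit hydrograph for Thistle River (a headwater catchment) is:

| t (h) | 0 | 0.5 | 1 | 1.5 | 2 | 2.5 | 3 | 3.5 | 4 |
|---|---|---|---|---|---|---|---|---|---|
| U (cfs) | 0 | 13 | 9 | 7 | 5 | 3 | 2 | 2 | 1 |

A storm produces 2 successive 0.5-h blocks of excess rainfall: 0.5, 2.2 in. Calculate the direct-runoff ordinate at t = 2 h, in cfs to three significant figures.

Q ≈ 17.9 cfs

By discrete convolution, Q_j = Σ (P_i / 1 in) · U_{j−i}.
At t = 2 h (j=4): Q = (0.5/1)·5 + (2.2/1)·7 = 17.9 cfs.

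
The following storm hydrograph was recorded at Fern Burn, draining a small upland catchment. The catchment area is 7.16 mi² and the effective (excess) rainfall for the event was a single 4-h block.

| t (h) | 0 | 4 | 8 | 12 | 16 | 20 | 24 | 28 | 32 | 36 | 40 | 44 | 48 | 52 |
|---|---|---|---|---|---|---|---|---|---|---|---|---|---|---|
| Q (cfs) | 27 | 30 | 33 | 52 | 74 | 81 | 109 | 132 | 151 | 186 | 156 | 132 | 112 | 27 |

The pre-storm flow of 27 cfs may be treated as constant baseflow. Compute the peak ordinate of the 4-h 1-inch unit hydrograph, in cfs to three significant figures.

Direct runoff: 0.0, 3.0, 6.0, 25.0, 47.0, 54.0, 82.0, 105.0, 124.0, 159.0, 129.0, 105.0, 85.0, 0.0 cfs; ΣQ_DR = 924.0 cfs, peak = 159.0 cfs.
Runoff depth d = ΣQ_DR·Δt / A = 924.0 × 14400 / (7.16 mi²) = 0.7999 in.
The 1-inch UH is the DRH scaled by (1 in)/d, so U_p = 159.0 × 1/0.7999 = 199 cfs.

U_p ≈ 199 cfs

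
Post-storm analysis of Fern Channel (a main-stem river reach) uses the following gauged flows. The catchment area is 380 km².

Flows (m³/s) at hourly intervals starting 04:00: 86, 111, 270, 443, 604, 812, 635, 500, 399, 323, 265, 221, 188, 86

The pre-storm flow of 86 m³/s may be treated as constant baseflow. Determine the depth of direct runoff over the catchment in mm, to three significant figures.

Direct runoff: 0.0, 25.0, 184.0, 357.0, 518.0, 726.0, 549.0, 414.0, 313.0, 237.0, 179.0, 135.0, 102.0, 0.0 m³/s; ΣQ_DR = 3739 m³/s.
V = ΣQ_DR · Δt = 3739 × 3600 s = 1.346 × 10^7 m³.
Over A = 380 km², depth = V / A = 35.4 mm.

d ≈ 35.4 mm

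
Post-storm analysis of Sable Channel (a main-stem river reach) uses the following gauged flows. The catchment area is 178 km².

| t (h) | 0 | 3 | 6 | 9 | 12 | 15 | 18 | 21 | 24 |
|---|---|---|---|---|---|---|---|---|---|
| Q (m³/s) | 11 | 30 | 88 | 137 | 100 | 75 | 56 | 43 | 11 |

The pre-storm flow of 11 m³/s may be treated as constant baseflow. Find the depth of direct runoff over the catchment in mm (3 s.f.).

d ≈ 27.4 mm

Direct runoff: 0.0, 19.0, 77.0, 126.0, 89.0, 64.0, 45.0, 32.0, 0.0 m³/s; ΣQ_DR = 452.0 m³/s.
V = ΣQ_DR · Δt = 452.0 × 10800 s = 4.882 × 10^6 m³.
Over A = 178 km², depth = V / A = 27.4 mm.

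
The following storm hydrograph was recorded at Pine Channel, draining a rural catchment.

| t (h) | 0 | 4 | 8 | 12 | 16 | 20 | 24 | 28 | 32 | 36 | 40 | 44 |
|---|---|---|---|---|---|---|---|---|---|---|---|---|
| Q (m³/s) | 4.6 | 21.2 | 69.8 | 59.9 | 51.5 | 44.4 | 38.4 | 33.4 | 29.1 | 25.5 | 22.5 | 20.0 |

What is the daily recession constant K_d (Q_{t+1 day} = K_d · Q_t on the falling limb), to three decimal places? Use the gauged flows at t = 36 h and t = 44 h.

K_d ≈ 0.482

Between t = 36 h and t = 44 h the flow falls from 25.5 to 20.0 m³/s over 2×4 h = 8 h.
Per-interval ratio K = (20.0/25.5)^(1/2) = 0.8856; K_d = K^(24/4) = 0.482.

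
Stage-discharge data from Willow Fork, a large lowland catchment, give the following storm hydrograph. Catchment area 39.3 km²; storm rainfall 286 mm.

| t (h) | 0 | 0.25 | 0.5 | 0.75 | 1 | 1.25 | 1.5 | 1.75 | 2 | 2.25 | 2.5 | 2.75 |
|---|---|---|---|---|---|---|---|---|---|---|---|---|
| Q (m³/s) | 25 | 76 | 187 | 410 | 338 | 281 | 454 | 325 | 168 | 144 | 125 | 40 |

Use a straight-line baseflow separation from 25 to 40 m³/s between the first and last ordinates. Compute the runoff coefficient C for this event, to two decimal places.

ΣQ_DR = 2183 m³/s; V = ΣQ_DR·Δt = 1.965 × 10^6 m³.
Runoff depth d = V / A = 49.99 mm.
C = d / P = 49.99 / 286 = 0.17.

C ≈ 0.17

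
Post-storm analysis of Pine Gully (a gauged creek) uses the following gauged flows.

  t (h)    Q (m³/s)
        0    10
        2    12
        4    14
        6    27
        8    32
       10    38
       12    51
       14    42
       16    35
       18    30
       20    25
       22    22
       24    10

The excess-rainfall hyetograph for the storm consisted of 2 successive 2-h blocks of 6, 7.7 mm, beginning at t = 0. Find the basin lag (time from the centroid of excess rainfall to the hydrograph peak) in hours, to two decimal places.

Centroid of excess rainfall: t_c = Σ P_i·t̄_i / ΣP_i = 2.1241 h (block centres at 1, 3 h).
Hydrograph peak occurs at t = 12 h, so basin lag t_L = 12 − 2.1241 = 9.88 h.

t_L ≈ 9.88 h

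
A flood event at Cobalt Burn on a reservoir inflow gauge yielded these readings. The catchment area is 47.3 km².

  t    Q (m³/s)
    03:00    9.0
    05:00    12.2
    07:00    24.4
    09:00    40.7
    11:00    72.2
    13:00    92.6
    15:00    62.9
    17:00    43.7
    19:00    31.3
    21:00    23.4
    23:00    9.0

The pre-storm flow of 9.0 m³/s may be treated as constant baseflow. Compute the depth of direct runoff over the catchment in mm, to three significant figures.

Direct runoff: 0.0, 3.2, 15.4, 31.7, 63.2, 83.6, 53.9, 34.7, 22.3, 14.4, 0.0 m³/s; ΣQ_DR = 322.4 m³/s.
V = ΣQ_DR · Δt = 322.4 × 7200 s = 2.321 × 10^6 m³.
Over A = 47.3 km², depth = V / A = 49.1 mm.

d ≈ 49.1 mm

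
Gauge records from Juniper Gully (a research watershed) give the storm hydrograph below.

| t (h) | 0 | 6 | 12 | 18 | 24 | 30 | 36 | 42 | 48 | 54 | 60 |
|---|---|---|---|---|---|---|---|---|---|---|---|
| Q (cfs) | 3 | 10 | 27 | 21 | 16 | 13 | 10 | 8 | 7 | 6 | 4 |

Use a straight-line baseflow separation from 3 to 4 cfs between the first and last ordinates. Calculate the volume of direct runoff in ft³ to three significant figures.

Direct-runoff ordinates (Q − Q_b): 0.00, 6.90, 23.80, 17.70, 12.60, 9.50, 6.40, 4.30, 3.20, 2.10, 0.00 cfs.
ΣQ_DR = 86.50 cfs.
With Δt = 6 h = 21600 s, V = ΣQ_DR · Δt = 86.50 × 21600 = 1.87 × 10^6 ft³.

V ≈ 1.87 × 10^6 ft³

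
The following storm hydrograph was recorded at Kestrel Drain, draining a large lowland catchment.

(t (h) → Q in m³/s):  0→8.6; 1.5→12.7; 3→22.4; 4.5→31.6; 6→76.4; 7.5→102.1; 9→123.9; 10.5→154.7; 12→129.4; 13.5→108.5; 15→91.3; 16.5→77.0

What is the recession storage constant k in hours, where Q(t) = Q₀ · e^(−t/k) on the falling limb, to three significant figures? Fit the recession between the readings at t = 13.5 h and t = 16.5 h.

k ≈ 8.75 h

On the falling limb, Q drops from 108.5 to 77.0 m³/s between t = 13.5 h and t = 16.5 h (Δt = 3 h).
k = −Δt / ln(Q₂/Q₁) = −3 / ln(77.0/108.5) = 8.75 h.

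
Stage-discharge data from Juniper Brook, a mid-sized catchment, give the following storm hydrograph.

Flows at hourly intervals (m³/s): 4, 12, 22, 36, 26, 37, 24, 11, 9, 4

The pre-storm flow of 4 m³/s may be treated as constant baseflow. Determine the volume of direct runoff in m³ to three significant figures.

V ≈ 5.22 × 10^5 m³

Direct-runoff ordinates (Q − Q_b): 0.0, 8.0, 18.0, 32.0, 22.0, 33.0, 20.0, 7.0, 5.0, 0.0 m³/s.
ΣQ_DR = 145.0 m³/s.
With Δt = 1 h = 3600 s, V = ΣQ_DR · Δt = 145.0 × 3600 = 5.22 × 10^5 m³.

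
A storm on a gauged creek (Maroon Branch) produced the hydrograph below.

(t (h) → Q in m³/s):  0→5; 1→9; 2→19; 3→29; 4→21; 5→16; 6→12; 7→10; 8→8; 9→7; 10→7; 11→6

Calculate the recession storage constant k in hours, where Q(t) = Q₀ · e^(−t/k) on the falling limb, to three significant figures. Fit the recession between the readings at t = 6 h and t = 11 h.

k ≈ 7.21 h

On the falling limb, Q drops from 12 to 6 m³/s between t = 6 h and t = 11 h (Δt = 5 h).
k = −Δt / ln(Q₂/Q₁) = −5 / ln(6/12) = 7.21 h.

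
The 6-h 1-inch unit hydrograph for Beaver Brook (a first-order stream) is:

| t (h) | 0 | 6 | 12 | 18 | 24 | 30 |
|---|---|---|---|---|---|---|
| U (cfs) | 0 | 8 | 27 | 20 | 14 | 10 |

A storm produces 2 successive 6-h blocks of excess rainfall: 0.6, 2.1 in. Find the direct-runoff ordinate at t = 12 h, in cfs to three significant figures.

By discrete convolution, Q_j = Σ (P_i / 1 in) · U_{j−i}.
At t = 12 h (j=2): Q = (0.6/1)·27 + (2.1/1)·8 = 33.0 cfs.

Q ≈ 33.0 cfs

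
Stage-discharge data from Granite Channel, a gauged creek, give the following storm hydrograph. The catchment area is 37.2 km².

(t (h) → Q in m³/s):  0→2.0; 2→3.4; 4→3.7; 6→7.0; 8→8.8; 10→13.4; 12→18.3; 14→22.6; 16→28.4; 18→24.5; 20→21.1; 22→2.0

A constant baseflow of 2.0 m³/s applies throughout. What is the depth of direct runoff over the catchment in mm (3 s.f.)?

d ≈ 25.4 mm

Direct runoff: 0.0, 1.4, 1.7, 5.0, 6.8, 11.4, 16.3, 20.6, 26.4, 22.5, 19.1, 0.0 m³/s; ΣQ_DR = 131.2 m³/s.
V = ΣQ_DR · Δt = 131.2 × 7200 s = 9.446 × 10^5 m³.
Over A = 37.2 km², depth = V / A = 25.4 mm.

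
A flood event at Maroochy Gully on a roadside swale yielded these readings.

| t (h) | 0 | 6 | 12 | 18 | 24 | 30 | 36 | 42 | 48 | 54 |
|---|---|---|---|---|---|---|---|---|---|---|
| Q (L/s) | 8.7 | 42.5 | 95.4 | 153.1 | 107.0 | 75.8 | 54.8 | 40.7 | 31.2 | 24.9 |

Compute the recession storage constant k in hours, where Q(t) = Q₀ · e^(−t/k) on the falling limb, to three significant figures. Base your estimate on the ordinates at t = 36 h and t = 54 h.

k ≈ 22.8 h

On the falling limb, Q drops from 54.8 to 24.9 L/s between t = 36 h and t = 54 h (Δt = 18 h).
k = −Δt / ln(Q₂/Q₁) = −18 / ln(24.9/54.8) = 22.8 h.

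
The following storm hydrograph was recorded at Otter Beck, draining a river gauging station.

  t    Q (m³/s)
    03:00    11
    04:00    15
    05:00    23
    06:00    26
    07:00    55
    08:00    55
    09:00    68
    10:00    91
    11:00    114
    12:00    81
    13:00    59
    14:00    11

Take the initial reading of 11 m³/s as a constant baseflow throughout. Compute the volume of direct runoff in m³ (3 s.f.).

Direct-runoff ordinates (Q − Q_b): 0.0, 4.0, 12.0, 15.0, 44.0, 44.0, 57.0, 80.0, 103.0, 70.0, 48.0, 0.0 m³/s.
ΣQ_DR = 477.0 m³/s.
With Δt = 1 h = 3600 s, V = ΣQ_DR · Δt = 477.0 × 3600 = 1.72 × 10^6 m³.

V ≈ 1.72 × 10^6 m³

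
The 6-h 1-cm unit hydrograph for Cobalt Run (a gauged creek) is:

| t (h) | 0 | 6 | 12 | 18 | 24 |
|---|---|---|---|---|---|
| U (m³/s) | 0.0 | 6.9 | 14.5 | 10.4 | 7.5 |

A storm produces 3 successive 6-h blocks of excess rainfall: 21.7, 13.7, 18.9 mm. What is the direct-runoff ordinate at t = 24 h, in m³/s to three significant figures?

By discrete convolution, Q_j = Σ (P_i / 10 mm) · U_{j−i}.
At t = 24 h (j=4): Q = (21.7/10)·7.5 + (13.7/10)·10.4 + (18.9/10)·14.5 = 57.9 m³/s.

Q ≈ 57.9 m³/s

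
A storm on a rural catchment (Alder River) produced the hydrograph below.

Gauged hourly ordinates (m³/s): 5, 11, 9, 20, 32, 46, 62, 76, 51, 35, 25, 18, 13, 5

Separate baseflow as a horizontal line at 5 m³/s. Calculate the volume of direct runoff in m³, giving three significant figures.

V ≈ 1.22 × 10^6 m³

Direct-runoff ordinates (Q − Q_b): 0.0, 6.0, 4.0, 15.0, 27.0, 41.0, 57.0, 71.0, 46.0, 30.0, 20.0, 13.0, 8.0, 0.0 m³/s.
ΣQ_DR = 338.0 m³/s.
With Δt = 1 h = 3600 s, V = ΣQ_DR · Δt = 338.0 × 3600 = 1.22 × 10^6 m³.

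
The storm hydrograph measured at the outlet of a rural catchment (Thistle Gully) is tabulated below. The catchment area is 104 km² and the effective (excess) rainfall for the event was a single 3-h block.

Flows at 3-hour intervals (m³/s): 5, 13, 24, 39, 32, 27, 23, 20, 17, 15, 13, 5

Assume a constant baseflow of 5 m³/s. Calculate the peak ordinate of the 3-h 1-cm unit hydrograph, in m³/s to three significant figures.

Direct runoff: 0.0, 8.0, 19.0, 34.0, 27.0, 22.0, 18.0, 15.0, 12.0, 10.0, 8.0, 0.0 m³/s; ΣQ_DR = 173.0 m³/s, peak = 34.0 m³/s.
Runoff depth d = ΣQ_DR·Δt / A = 173.0 × 10800 / (104 km²) = 17.97 mm.
The 1-cm UH is the DRH scaled by (10 mm)/d, so U_p = 34.0 × 10/17.97 = 18.9 m³/s.

U_p ≈ 18.9 m³/s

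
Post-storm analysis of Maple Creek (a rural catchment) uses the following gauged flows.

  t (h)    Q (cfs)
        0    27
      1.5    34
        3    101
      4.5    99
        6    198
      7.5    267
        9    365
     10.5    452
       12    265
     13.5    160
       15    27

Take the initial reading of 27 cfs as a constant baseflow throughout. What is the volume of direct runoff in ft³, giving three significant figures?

Direct-runoff ordinates (Q − Q_b): 0.0, 7.0, 74.0, 72.0, 171.0, 240.0, 338.0, 425.0, 238.0, 133.0, 0.0 cfs.
ΣQ_DR = 1698 cfs.
With Δt = 1.5 h = 5400 s, V = ΣQ_DR · Δt = 1698 × 5400 = 9.17 × 10^6 ft³.

V ≈ 9.17 × 10^6 ft³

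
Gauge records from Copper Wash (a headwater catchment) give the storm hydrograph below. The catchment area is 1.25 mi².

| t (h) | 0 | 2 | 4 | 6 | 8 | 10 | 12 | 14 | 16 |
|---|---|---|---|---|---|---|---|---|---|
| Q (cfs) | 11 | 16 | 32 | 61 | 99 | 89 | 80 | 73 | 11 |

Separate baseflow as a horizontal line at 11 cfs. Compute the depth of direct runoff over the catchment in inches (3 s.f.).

Direct runoff: 0.0, 5.0, 21.0, 50.0, 88.0, 78.0, 69.0, 62.0, 0.0 cfs; ΣQ_DR = 373.0 cfs.
V = ΣQ_DR · Δt = 373.0 × 7200 s = 2.686 × 10^6 ft³.
Over A = 1.25 mi², depth = V / A = 0.925 in.

d ≈ 0.925 in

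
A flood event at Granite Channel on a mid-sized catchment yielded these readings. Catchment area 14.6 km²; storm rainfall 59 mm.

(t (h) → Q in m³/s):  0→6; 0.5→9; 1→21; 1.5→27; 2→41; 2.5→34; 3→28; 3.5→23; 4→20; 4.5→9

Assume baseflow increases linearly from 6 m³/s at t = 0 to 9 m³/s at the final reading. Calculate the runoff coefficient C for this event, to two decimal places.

C ≈ 0.30

ΣQ_DR = 143.0 m³/s; V = ΣQ_DR·Δt = 2.574 × 10^5 m³.
Runoff depth d = V / A = 17.63 mm.
C = d / P = 17.63 / 59 = 0.30.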